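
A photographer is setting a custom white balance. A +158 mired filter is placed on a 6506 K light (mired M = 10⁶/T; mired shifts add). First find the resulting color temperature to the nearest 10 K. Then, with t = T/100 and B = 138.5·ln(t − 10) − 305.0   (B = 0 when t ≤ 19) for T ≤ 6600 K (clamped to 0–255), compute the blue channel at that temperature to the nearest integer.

124

M_in = 10⁶/6506 = 153.70; M_out = 153.70 + (+158) = 311.70.
T_out = 10⁶/311.70 = 3208.2 K → 3210 K; t = 32.1.
B = 138.5·ln(32.1 − 10) − 305.0 = 138.5·ln 22.1 − 305.0 = 138.5·3.0956 − 305.0 = 123.737.
Rounded: 124.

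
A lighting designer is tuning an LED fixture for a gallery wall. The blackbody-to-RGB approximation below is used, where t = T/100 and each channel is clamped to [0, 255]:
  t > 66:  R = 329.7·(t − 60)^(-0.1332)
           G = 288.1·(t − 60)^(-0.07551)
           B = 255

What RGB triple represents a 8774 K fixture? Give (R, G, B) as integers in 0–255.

(212, 224, 255)

t = 8774/100 = 87.74; the t > 66 branch applies.
R = 329.7·(87.74 − 60)^(-0.1332) = 329.7·27.74^(-0.1332) = 329.7·0.64236 = 211.786.
G = 288.1·(87.74 − 60)^(-0.07551) = 288.1·27.74^(-0.07551) = 288.1·0.77809 = 224.168.
B = 255 by definition for t > 66.
Rounded: (212, 224, 255).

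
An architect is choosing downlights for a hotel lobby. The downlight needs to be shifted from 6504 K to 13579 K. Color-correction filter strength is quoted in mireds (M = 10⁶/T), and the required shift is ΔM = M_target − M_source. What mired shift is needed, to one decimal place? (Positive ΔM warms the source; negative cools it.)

-80.1 mireds

M_source = 10⁶/6504 = 153.752; M_target = 10⁶/13579 = 73.643.
ΔM = 73.643 − 153.752 = -80.108 → -80.1 mireds, a cooling shift.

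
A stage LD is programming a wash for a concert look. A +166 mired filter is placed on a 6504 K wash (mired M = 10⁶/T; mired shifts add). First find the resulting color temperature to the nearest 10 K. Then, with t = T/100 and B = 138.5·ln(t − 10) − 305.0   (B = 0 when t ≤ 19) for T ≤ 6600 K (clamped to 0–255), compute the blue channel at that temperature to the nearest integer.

M_in = 10⁶/6504 = 153.75; M_out = 153.75 + (+166) = 319.75.
T_out = 10⁶/319.75 = 3127.4 K → 3130 K; t = 31.3.
B = 138.5·ln(31.3 − 10) − 305.0 = 138.5·ln 21.3 − 305.0 = 138.5·3.0587 − 305.0 = 118.631.
Rounded: 119.

119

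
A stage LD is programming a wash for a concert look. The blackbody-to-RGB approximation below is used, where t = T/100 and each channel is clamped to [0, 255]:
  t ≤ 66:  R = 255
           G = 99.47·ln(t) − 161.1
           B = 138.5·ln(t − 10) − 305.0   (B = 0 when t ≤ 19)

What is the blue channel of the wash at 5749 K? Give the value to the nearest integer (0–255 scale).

230

t = 5749/100 = 57.49; the t ≤ 66 branch applies.
B = 138.5·ln(57.49 − 10) − 305.0 = 138.5·ln 47.49 − 305.0 = 138.5·3.8605 − 305.0 = 229.682.
Rounded: 230.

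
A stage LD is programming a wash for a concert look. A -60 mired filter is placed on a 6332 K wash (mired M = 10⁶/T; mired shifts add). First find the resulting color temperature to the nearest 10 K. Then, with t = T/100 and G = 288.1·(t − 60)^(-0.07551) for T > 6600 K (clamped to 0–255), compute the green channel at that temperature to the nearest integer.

M_in = 10⁶/6332 = 157.93; M_out = 157.93 + (-60) = 97.93.
T_out = 10⁶/97.93 = 10211.6 K → 10210 K; t = 102.1.
G = 288.1·(102.1 − 60)^(-0.07551) = 288.1·42.1^(-0.07551) = 288.1·0.75396 = 217.217.
Rounded: 217.

217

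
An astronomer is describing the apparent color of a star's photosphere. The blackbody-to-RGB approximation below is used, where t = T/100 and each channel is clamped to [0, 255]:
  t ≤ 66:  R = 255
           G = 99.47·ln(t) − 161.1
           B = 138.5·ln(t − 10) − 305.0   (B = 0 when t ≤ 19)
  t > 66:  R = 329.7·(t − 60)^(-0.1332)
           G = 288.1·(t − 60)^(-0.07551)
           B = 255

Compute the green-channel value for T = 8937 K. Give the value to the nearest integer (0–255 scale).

t = 8937/100 = 89.37; the t > 66 branch applies.
G = 288.1·(89.37 − 60)^(-0.07551) = 288.1·29.37^(-0.07551) = 288.1·0.77474 = 223.204.
Rounded: 223.

223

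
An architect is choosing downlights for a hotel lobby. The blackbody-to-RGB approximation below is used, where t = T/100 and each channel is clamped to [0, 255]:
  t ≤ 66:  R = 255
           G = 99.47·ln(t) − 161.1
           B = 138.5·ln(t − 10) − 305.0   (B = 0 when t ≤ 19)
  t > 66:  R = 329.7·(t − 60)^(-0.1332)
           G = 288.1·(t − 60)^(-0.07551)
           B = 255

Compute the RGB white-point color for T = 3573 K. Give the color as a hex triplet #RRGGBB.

t = 3573/100 = 35.73; the t ≤ 66 branch applies.
R = 255 by definition for t ≤ 66.
G = 99.47·ln 35.73 − 161.1 = 99.47·3.5760 − 161.1 = 194.604.
B = 138.5·ln(35.73 − 10) − 305.0 = 138.5·ln 25.73 − 305.0 = 138.5·3.2477 − 305.0 = 144.801.
Rounded: (255, 195, 145).
In hex: #FFC391.

#FFC391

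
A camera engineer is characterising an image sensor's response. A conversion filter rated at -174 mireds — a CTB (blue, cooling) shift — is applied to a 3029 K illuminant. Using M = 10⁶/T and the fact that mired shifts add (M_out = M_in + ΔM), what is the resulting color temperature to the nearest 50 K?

6400 K

M_in = 10⁶/3029 = 330.14 mireds.
M_out = 330.14 + (-174) = 156.14 mireds.
T_out = 10⁶/156.14 = 6404.4 K → 6400 K.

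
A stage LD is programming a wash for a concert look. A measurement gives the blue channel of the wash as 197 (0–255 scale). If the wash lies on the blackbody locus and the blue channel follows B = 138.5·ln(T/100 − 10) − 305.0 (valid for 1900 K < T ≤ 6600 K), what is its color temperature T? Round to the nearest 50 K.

ln(t − 10) = (197 + 305.0) / 138.5 = 3.6245.
t − 10 = e^3.6245 = 37.508, so t = 47.508.
T = 100·t = 4751 K → 4750 K to the nearest 50 K.

4750 K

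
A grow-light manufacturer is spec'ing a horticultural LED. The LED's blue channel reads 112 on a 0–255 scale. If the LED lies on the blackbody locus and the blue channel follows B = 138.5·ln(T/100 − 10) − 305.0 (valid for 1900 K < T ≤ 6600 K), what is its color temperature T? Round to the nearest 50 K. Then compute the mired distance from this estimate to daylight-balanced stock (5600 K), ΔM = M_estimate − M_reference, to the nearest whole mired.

+149 mireds

ln(t − 10) = (112 + 305.0) / 138.5 = 3.0108.
t − 10 = e^3.0108 = 20.304, so t = 30.304.
T = 100·t = 3030 K → 3050 K to the nearest 50 K.
M_estimate = 10⁶/3050 = 327.87; M_reference = 10⁶/5600 = 178.57.
ΔM = 327.87 − 178.57 = 149.30 → +149 mireds.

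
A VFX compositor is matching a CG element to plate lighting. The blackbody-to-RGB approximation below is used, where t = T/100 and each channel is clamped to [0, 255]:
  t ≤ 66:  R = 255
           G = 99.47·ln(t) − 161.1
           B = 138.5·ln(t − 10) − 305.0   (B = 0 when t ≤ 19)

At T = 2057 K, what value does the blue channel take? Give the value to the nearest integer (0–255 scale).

22

t = 2057/100 = 20.57; the t ≤ 66 branch applies.
B = 138.5·ln(20.57 − 10) − 305.0 = 138.5·ln 10.57 − 305.0 = 138.5·2.3580 − 305.0 = 21.586.
Rounded: 22.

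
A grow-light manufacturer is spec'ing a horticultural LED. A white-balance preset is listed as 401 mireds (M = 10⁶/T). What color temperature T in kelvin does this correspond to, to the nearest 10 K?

T = 10⁶ / 401 = 2493.77 K → 2490 K.

2490 K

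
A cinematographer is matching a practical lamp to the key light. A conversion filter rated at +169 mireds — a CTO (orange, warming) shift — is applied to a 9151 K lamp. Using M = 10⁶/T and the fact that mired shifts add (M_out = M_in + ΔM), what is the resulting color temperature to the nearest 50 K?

M_in = 10⁶/9151 = 109.28 mireds.
M_out = 109.28 + (+169) = 278.28 mireds.
T_out = 10⁶/278.28 = 3593.5 K → 3600 K.

3600 K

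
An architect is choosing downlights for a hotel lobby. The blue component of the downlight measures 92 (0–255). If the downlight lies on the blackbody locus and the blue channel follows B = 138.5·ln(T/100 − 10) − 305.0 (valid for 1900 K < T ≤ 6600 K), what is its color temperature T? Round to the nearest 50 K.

2750 K

ln(t − 10) = (92 + 305.0) / 138.5 = 2.8664.
t − 10 = e^2.8664 = 17.574, so t = 27.574.
T = 100·t = 2757 K → 2750 K to the nearest 50 K.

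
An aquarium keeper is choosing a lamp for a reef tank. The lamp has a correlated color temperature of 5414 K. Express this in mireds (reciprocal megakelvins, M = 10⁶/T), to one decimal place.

184.7 mireds

M = 10⁶ / 5414 = 184.706 → 184.7 mireds.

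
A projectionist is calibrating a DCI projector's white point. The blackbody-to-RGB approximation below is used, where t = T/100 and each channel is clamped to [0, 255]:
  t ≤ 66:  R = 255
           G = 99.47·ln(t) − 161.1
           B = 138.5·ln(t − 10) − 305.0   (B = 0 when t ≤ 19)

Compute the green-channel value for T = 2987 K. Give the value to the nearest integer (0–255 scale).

t = 2987/100 = 29.87; the t ≤ 66 branch applies.
G = 99.47·ln 29.87 − 161.1 = 99.47·3.3969 − 161.1 = 176.785.
Rounded: 177.

177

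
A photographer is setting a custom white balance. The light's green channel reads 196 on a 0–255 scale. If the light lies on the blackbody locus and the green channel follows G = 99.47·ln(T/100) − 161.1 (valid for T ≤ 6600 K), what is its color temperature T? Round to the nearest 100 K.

ln t = (196 + 161.1) / 99.47 = 3.5900.
t = e^3.5900 = 36.235.
T = 100·t = 3624 K → 3600 K to the nearest 100 K.

3600 K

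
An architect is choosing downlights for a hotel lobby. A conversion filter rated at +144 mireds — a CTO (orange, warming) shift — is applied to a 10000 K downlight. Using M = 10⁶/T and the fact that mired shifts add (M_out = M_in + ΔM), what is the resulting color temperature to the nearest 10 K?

4100 K

M_in = 10⁶/10000 = 100.00 mireds.
M_out = 100.00 + (+144) = 244.00 mireds.
T_out = 10⁶/244.00 = 4098.4 K → 4100 K.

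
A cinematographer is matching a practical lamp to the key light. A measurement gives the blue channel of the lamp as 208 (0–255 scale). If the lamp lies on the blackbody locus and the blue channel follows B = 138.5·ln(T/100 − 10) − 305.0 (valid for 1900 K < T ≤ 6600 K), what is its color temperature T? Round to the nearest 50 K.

ln(t − 10) = (208 + 305.0) / 138.5 = 3.7040.
t − 10 = e^3.7040 = 40.608, so t = 50.608.
T = 100·t = 5061 K → 5050 K to the nearest 50 K.

5050 K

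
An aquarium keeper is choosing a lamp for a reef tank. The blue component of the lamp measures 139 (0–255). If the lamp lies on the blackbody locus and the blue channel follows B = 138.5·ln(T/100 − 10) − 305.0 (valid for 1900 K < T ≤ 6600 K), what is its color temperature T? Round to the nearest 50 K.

3450 K

ln(t − 10) = (139 + 305.0) / 138.5 = 3.2058.
t − 10 = e^3.2058 = 24.675, so t = 34.675.
T = 100·t = 3467 K → 3450 K to the nearest 50 K.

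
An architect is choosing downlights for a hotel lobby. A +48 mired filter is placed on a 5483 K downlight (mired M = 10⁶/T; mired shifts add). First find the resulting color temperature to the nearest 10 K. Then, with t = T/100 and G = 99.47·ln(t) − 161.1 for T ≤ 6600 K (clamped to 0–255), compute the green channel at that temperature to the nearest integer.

214

M_in = 10⁶/5483 = 182.38; M_out = 182.38 + (+48) = 230.38.
T_out = 10⁶/230.38 = 4340.6 K → 4340 K; t = 43.4.
G = 99.47·ln 43.4 − 161.1 = 99.47·3.7705 − 161.1 = 213.948.
Rounded: 214.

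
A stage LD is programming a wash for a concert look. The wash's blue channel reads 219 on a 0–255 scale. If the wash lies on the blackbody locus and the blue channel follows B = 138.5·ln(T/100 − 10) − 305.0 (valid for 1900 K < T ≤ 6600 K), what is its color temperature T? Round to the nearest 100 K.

5400 K

ln(t − 10) = (219 + 305.0) / 138.5 = 3.7834.
t − 10 = e^3.7834 = 43.965, so t = 53.965.
T = 100·t = 5396 K → 5400 K to the nearest 100 K.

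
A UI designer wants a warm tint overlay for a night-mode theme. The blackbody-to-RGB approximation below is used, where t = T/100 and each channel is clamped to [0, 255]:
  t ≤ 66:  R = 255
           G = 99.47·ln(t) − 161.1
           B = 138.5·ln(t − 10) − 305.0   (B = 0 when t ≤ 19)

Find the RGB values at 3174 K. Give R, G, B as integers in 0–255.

t = 3174/100 = 31.74; the t ≤ 66 branch applies.
R = 255 by definition for t ≤ 66.
G = 99.47·ln 31.74 − 161.1 = 99.47·3.4576 − 161.1 = 182.825.
B = 138.5·ln(31.74 − 10) − 305.0 = 138.5·ln 21.74 − 305.0 = 138.5·3.0792 − 305.0 = 121.463.
Rounded: (255, 183, 121).

R=255, G=183, B=121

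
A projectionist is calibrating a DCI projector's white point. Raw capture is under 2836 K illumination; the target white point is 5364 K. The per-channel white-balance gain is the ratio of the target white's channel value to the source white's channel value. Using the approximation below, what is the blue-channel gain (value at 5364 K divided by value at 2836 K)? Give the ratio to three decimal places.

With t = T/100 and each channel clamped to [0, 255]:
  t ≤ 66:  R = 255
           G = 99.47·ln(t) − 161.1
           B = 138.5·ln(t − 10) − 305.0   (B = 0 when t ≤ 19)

At 2836 K (t = 28.36):
  B = 138.5·ln(28.36 − 10) − 305.0 = 138.5·ln 18.36 − 305.0 = 138.5·2.9102 − 305.0 = 98.059.
At 5364 K (t = 53.64):
  B = 138.5·ln(53.64 − 10) − 305.0 = 138.5·ln 43.64 − 305.0 = 138.5·3.7760 − 305.0 = 217.972.
Gain = 217.972 / 98.059 = 2.2229 → 2.223.

2.223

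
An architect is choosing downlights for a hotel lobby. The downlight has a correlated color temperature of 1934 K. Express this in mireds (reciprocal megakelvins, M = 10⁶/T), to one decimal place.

517.1 mireds

M = 10⁶ / 1934 = 517.063 → 517.1 mireds.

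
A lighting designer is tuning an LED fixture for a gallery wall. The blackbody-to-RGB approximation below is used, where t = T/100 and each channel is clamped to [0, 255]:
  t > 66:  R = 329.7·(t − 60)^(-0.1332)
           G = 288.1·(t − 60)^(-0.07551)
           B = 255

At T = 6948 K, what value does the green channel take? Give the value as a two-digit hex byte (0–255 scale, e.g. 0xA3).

0xF3

t = 6948/100 = 69.48; the t > 66 branch applies.
G = 288.1·(69.48 − 60)^(-0.07551) = 288.1·9.48^(-0.07551) = 288.1·0.84380 = 243.100.
Rounded: 243; in hex, 0xF3.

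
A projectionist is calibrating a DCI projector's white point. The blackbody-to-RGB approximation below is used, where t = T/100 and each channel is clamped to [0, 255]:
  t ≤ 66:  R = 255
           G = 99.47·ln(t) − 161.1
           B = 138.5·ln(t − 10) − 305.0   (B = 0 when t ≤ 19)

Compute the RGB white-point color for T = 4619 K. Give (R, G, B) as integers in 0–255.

t = 4619/100 = 46.19; the t ≤ 66 branch applies.
R = 255 by definition for t ≤ 66.
G = 99.47·ln 46.19 − 161.1 = 99.47·3.8328 − 161.1 = 220.145.
B = 138.5·ln(46.19 − 10) − 305.0 = 138.5·ln 36.19 − 305.0 = 138.5·3.5888 − 305.0 = 192.046.
Rounded: (255, 220, 192).

(255, 220, 192)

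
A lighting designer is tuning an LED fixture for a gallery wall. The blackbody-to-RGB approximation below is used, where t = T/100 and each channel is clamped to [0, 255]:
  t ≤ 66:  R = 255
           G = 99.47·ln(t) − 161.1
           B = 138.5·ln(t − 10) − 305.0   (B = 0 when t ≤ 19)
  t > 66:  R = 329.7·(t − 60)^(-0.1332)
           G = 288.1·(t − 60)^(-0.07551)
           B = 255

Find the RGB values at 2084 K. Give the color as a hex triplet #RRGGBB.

#FF8D19

t = 2084/100 = 20.84; the t ≤ 66 branch applies.
R = 255 by definition for t ≤ 66.
G = 99.47·ln 20.84 − 161.1 = 99.47·3.0369 − 161.1 = 140.978.
B = 138.5·ln(20.84 − 10) − 305.0 = 138.5·ln 10.84 − 305.0 = 138.5·2.3832 − 305.0 = 25.079.
Rounded: (255, 141, 25).
In hex: #FF8D19.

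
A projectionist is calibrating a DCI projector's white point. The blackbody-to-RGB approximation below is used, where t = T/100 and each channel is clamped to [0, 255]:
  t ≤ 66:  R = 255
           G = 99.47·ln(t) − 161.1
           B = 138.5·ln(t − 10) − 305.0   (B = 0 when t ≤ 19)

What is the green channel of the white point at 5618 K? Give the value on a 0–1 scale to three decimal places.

t = 5618/100 = 56.18; the t ≤ 66 branch applies.
G = 99.47·ln 56.18 − 161.1 = 99.47·4.0286 − 161.1 = 239.621.
On a 0–1 scale: 239.621/255 = 0.9397 → 0.940.

0.940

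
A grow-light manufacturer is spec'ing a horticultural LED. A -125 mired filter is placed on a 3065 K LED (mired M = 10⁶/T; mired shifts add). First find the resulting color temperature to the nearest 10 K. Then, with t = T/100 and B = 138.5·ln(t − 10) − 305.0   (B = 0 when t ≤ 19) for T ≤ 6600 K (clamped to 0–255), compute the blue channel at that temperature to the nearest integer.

M_in = 10⁶/3065 = 326.26; M_out = 326.26 + (-125) = 201.26.
T_out = 10⁶/201.26 = 4968.6 K → 4970 K; t = 49.7.
B = 138.5·ln(49.7 − 10) − 305.0 = 138.5·ln 39.7 − 305.0 = 138.5·3.6814 − 305.0 = 204.867.
Rounded: 205.

205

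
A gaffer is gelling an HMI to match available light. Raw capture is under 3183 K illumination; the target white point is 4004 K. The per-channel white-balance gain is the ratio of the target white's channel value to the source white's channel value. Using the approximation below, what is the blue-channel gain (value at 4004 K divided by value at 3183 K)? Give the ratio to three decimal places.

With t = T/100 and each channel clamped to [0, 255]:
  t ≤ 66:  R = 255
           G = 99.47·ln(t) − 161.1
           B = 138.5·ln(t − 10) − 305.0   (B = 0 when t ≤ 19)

1.362

At 3183 K (t = 31.83):
  B = 138.5·ln(31.83 − 10) − 305.0 = 138.5·ln 21.83 − 305.0 = 138.5·3.0833 − 305.0 = 122.035.
At 4004 K (t = 40.04):
  B = 138.5·ln(40.04 − 10) − 305.0 = 138.5·ln 30.04 − 305.0 = 138.5·3.4025 − 305.0 = 166.250.
Gain = 166.250 / 122.035 = 1.3623 → 1.362.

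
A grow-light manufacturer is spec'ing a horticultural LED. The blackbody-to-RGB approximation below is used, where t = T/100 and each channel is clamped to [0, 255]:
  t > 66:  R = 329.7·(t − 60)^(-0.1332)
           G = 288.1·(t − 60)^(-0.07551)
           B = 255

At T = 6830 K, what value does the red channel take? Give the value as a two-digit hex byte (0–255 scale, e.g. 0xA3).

0xF9

t = 6830/100 = 68.3; the t > 66 branch applies.
R = 329.7·(68.3 − 60)^(-0.1332) = 329.7·8.3^(-0.1332) = 329.7·0.75436 = 248.713.
Rounded: 249; in hex, 0xF9.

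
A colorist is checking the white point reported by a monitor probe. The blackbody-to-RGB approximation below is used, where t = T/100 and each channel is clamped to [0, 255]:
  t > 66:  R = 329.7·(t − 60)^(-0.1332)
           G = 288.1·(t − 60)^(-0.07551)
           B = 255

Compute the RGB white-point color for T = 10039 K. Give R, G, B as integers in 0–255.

t = 10039/100 = 100.39; the t > 66 branch applies.
R = 329.7·(100.39 − 60)^(-0.1332) = 329.7·40.39^(-0.1332) = 329.7·0.61100 = 201.448.
G = 288.1·(100.39 − 60)^(-0.07551) = 288.1·40.39^(-0.07551) = 288.1·0.75633 = 217.898.
B = 255 by definition for t > 66.
Rounded: (201, 218, 255).

R=201, G=218, B=255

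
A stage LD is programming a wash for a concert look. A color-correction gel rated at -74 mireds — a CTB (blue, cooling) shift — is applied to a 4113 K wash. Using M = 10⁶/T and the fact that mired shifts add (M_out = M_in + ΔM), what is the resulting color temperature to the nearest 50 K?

5900 K

M_in = 10⁶/4113 = 243.13 mireds.
M_out = 243.13 + (-74) = 169.13 mireds.
T_out = 10⁶/169.13 = 5912.6 K → 5900 K.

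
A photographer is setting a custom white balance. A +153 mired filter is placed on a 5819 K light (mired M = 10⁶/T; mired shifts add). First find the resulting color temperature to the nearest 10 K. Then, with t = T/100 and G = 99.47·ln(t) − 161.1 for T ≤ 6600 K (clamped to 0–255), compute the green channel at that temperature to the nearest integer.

M_in = 10⁶/5819 = 171.85; M_out = 171.85 + (+153) = 324.85.
T_out = 10⁶/324.85 = 3078.3 K → 3080 K; t = 30.8.
G = 99.47·ln 30.8 − 161.1 = 99.47·3.4275 − 161.1 = 179.835.
Rounded: 180.

180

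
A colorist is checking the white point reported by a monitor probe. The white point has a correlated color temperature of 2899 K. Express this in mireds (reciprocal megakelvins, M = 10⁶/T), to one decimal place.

344.9 mireds

M = 10⁶ / 2899 = 344.947 → 344.9 mireds.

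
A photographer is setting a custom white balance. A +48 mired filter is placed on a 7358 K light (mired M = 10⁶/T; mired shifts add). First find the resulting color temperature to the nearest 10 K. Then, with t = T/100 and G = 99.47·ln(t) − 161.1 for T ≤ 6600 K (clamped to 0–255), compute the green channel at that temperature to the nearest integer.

M_in = 10⁶/7358 = 135.91; M_out = 135.91 + (+48) = 183.91.
T_out = 10⁶/183.91 = 5437.5 K → 5440 K; t = 54.4.
G = 99.47·ln 54.4 − 161.1 = 99.47·3.9964 − 161.1 = 236.418.
Rounded: 236.

236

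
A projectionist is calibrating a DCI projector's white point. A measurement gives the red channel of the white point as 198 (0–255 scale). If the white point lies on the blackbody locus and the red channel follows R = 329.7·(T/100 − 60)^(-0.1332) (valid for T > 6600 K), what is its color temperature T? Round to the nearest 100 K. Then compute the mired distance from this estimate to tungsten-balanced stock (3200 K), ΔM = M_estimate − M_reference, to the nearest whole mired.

-218 mireds

(t − 60)^(-0.1332) = 198/329.7 = 0.60055.
t − 60 = 0.60055^(1/-0.1332) = 0.60055^(-7.508) = 45.980, so t = 105.980.
T = 100·t = 10598 K → 10600 K to the nearest 100 K.
M_estimate = 10⁶/10600 = 94.34; M_reference = 10⁶/3200 = 312.50.
ΔM = 94.34 − 312.50 = -218.16 → -218 mireds.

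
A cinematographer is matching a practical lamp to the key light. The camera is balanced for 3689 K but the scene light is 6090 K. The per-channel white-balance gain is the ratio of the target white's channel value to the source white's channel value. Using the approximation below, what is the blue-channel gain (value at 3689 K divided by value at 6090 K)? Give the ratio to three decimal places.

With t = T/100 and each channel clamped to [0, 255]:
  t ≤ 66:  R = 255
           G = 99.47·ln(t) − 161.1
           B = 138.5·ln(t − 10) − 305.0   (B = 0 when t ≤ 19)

At 6090 K (t = 60.9):
  B = 138.5·ln(60.9 − 10) − 305.0 = 138.5·ln 50.9 − 305.0 = 138.5·3.9299 − 305.0 = 239.286.
At 3689 K (t = 36.89):
  B = 138.5·ln(36.89 − 10) − 305.0 = 138.5·ln 26.89 − 305.0 = 138.5·3.2918 − 305.0 = 150.908.
Gain = 150.908 / 239.286 = 0.6307 → 0.631.

0.631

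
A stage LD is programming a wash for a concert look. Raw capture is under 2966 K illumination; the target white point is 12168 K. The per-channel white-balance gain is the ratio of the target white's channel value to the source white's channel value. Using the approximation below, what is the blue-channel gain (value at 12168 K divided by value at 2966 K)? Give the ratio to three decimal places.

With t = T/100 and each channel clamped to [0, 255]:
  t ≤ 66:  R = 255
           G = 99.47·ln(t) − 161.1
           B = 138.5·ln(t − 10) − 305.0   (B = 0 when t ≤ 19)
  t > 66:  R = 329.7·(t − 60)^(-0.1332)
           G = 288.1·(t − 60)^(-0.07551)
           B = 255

2.371

At 2966 K (t = 29.66):
  B = 138.5·ln(29.66 − 10) − 305.0 = 138.5·ln 19.66 − 305.0 = 138.5·2.9786 − 305.0 = 107.534.
At 12168 K (t = 121.68):
  B = 255 by definition for t > 66.
Gain = 255.000 / 107.534 = 2.3713 → 2.371.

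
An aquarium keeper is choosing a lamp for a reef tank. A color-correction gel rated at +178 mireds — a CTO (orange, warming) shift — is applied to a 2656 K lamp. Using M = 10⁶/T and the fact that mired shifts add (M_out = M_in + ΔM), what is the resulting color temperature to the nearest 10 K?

M_in = 10⁶/2656 = 376.51 mireds.
M_out = 376.51 + (+178) = 554.51 mireds.
T_out = 10⁶/554.51 = 1803.4 K → 1800 K.

1800 K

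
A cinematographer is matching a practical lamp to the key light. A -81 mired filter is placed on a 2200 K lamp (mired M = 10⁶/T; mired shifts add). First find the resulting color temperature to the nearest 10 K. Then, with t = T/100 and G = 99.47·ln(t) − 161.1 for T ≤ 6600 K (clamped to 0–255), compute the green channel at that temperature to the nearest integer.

M_in = 10⁶/2200 = 454.55; M_out = 454.55 + (-81) = 373.55.
T_out = 10⁶/373.55 = 2677.1 K → 2680 K; t = 26.8.
G = 99.47·ln 26.8 − 161.1 = 99.47·3.2884 − 161.1 = 165.997.
Rounded: 166.

166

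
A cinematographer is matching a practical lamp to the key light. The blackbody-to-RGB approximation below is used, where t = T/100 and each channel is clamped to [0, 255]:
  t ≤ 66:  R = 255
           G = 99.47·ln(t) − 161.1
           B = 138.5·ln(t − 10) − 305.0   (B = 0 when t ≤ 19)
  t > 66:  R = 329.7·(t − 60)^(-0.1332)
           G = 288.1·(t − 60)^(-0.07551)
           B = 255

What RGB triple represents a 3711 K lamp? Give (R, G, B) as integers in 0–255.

(255, 198, 152)

t = 3711/100 = 37.11; the t ≤ 66 branch applies.
R = 255 by definition for t ≤ 66.
G = 99.47·ln 37.11 − 161.1 = 99.47·3.6139 − 161.1 = 198.373.
B = 138.5·ln(37.11 − 10) − 305.0 = 138.5·ln 27.11 − 305.0 = 138.5·3.2999 − 305.0 = 152.037.
Rounded: (255, 198, 152).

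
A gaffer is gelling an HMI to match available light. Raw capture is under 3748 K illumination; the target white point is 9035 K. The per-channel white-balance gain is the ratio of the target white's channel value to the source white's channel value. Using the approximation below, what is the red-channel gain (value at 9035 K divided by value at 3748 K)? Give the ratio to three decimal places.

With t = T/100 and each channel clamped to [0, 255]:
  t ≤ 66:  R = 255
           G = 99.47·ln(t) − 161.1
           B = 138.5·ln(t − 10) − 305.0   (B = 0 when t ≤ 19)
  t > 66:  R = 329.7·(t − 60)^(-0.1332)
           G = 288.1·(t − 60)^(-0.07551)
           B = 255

At 3748 K (t = 37.48):
  R = 255 by definition for t ≤ 66.
At 9035 K (t = 90.35):
  R = 329.7·(90.35 − 60)^(-0.1332) = 329.7·30.35^(-0.1332) = 329.7·0.63471 = 209.264.
Gain = 209.264 / 255.000 = 0.8206 → 0.821.

0.821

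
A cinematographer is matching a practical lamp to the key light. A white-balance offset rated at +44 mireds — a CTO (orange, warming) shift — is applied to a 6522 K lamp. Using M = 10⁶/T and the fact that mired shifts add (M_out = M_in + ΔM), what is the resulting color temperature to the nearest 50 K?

M_in = 10⁶/6522 = 153.33 mireds.
M_out = 153.33 + (+44) = 197.33 mireds.
T_out = 10⁶/197.33 = 5067.7 K → 5050 K.

5050 K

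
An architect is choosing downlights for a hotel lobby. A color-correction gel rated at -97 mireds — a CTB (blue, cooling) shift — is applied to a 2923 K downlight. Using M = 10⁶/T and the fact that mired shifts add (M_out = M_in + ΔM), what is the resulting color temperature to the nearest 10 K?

4080 K

M_in = 10⁶/2923 = 342.11 mireds.
M_out = 342.11 + (-97) = 245.11 mireds.
T_out = 10⁶/245.11 = 4079.7 K → 4080 K.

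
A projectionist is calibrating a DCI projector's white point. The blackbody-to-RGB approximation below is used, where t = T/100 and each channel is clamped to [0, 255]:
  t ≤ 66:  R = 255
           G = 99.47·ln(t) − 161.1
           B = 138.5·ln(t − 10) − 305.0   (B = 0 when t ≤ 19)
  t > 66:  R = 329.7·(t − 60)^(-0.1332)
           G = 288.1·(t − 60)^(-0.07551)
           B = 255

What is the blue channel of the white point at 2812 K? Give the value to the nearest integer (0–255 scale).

96

t = 2812/100 = 28.12; the t ≤ 66 branch applies.
B = 138.5·ln(28.12 − 10) − 305.0 = 138.5·ln 18.12 − 305.0 = 138.5·2.8970 − 305.0 = 96.237.
Rounded: 96.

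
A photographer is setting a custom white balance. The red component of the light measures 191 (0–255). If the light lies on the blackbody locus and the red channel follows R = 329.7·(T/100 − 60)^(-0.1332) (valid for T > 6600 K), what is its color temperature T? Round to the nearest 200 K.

(t − 60)^(-0.1332) = 191/329.7 = 0.57931.
t − 60 = 0.57931^(1/-0.1332) = 0.57931^(-7.508) = 60.245, so t = 120.245.
T = 100·t = 12025 K → 12000 K to the nearest 200 K.

12000 K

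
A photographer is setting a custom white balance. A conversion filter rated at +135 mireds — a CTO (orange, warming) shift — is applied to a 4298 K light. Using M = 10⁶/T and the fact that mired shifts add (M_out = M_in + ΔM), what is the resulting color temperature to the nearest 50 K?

2700 K

M_in = 10⁶/4298 = 232.67 mireds.
M_out = 232.67 + (+135) = 367.67 mireds.
T_out = 10⁶/367.67 = 2719.9 K → 2700 K.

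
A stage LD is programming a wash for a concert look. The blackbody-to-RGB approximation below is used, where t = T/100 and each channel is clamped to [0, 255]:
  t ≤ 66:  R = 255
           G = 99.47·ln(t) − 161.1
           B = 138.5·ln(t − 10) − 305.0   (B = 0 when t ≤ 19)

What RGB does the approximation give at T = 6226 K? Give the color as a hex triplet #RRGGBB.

t = 6226/100 = 62.26; the t ≤ 66 branch applies.
R = 255 by definition for t ≤ 66.
G = 99.47·ln 62.26 − 161.1 = 99.47·4.1313 − 161.1 = 249.842.
B = 138.5·ln(62.26 − 10) − 305.0 = 138.5·ln 52.26 − 305.0 = 138.5·3.9562 − 305.0 = 242.938.
Rounded: (255, 250, 243).
In hex: #FFFAF3.

#FFFAF3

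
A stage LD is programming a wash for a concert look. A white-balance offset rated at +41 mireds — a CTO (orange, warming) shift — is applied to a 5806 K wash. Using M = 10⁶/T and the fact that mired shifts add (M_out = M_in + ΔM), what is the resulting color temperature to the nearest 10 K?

M_in = 10⁶/5806 = 172.24 mireds.
M_out = 172.24 + (+41) = 213.24 mireds.
T_out = 10⁶/213.24 = 4689.6 K → 4690 K.

4690 K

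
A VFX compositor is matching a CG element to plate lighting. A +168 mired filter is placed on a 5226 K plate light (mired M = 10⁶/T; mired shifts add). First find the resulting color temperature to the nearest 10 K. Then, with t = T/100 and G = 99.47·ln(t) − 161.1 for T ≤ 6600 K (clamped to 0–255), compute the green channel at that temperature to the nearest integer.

170

M_in = 10⁶/5226 = 191.35; M_out = 191.35 + (+168) = 359.35.
T_out = 10⁶/359.35 = 2782.8 K → 2780 K; t = 27.8.
G = 99.47·ln 27.8 − 161.1 = 99.47·3.3250 − 161.1 = 169.641.
Rounded: 170.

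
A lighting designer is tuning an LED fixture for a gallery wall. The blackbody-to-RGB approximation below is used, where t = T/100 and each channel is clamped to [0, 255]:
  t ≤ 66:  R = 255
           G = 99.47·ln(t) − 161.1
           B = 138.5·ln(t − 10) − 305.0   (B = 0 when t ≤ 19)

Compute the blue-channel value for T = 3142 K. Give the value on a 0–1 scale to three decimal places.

0.468

t = 3142/100 = 31.42; the t ≤ 66 branch applies.
B = 138.5·ln(31.42 − 10) − 305.0 = 138.5·ln 21.42 − 305.0 = 138.5·3.0643 − 305.0 = 119.409.
On a 0–1 scale: 119.409/255 = 0.4683 → 0.468.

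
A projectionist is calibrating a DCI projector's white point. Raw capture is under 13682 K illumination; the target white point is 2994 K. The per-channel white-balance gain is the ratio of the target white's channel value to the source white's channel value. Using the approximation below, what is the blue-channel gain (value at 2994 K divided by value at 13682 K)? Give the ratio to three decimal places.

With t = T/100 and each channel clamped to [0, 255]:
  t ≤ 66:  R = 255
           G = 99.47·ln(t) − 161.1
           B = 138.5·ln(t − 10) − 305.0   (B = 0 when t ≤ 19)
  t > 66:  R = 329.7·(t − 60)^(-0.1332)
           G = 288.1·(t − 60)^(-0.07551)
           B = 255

At 13682 K (t = 136.82):
  B = 255 by definition for t > 66.
At 2994 K (t = 29.94):
  B = 138.5·ln(29.94 − 10) − 305.0 = 138.5·ln 19.94 − 305.0 = 138.5·2.9927 − 305.0 = 109.493.
Gain = 109.493 / 255.000 = 0.4294 → 0.429.

0.429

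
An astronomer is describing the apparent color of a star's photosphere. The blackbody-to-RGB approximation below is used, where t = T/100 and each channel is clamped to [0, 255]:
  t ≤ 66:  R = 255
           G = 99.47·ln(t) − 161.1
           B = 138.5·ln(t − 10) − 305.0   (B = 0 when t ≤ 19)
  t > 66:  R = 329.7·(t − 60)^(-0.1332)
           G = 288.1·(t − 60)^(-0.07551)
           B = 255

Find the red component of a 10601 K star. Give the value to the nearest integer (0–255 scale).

t = 10601/100 = 106.01; the t > 66 branch applies.
R = 329.7·(106.01 − 60)^(-0.1332) = 329.7·46.01^(-0.1332) = 329.7·0.60049 = 197.983.
Rounded: 198.

198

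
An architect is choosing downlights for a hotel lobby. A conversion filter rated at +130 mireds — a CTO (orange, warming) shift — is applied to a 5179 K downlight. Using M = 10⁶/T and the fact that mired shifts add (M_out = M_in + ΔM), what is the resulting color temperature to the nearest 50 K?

3100 K

M_in = 10⁶/5179 = 193.09 mireds.
M_out = 193.09 + (+130) = 323.09 mireds.
T_out = 10⁶/323.09 = 3095.1 K → 3100 K.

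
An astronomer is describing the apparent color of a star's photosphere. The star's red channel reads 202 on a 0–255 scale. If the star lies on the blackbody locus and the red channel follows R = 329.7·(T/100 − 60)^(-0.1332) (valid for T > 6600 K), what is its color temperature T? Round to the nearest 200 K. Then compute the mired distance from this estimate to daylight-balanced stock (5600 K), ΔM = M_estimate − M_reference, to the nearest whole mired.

(t − 60)^(-0.1332) = 202/329.7 = 0.61268.
t − 60 = 0.61268^(1/-0.1332) = 0.61268^(-7.508) = 39.569, so t = 99.569.
T = 100·t = 9957 K → 10000 K to the nearest 200 K.
M_estimate = 10⁶/10000 = 100.00; M_reference = 10⁶/5600 = 178.57.
ΔM = 100.00 − 178.57 = -78.57 → -79 mireds.

-79 mireds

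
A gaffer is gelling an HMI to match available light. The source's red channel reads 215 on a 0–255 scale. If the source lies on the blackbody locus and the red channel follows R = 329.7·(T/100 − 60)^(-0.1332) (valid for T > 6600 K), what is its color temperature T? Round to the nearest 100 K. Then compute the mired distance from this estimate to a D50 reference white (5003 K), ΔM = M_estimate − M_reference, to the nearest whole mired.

(t − 60)^(-0.1332) = 215/329.7 = 0.65211.
t − 60 = 0.65211^(1/-0.1332) = 0.65211^(-7.508) = 24.774, so t = 84.774.
T = 100·t = 8477 K → 8500 K to the nearest 100 K.
M_estimate = 10⁶/8500 = 117.65; M_reference = 10⁶/5003 = 199.88.
ΔM = 117.65 − 199.88 = -82.23 → -82 mireds.

-82 mireds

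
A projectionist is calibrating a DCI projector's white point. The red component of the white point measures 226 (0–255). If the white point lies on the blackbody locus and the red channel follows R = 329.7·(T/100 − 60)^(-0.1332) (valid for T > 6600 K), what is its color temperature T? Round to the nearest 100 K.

7700 K

(t − 60)^(-0.1332) = 226/329.7 = 0.68547.
t − 60 = 0.68547^(1/-0.1332) = 0.68547^(-7.508) = 17.034, so t = 77.034.
T = 100·t = 7703 K → 7700 K to the nearest 100 K.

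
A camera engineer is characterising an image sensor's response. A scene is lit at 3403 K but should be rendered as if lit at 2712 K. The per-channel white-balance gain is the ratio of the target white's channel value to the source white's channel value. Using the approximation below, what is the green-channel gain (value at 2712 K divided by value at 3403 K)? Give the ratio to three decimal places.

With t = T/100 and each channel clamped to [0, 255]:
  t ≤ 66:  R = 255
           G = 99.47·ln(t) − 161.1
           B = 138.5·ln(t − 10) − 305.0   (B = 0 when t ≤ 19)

0.881

At 3403 K (t = 34.03):
  G = 99.47·ln 34.03 − 161.1 = 99.47·3.5272 − 161.1 = 189.755.
At 2712 K (t = 27.12):
  G = 99.47·ln 27.12 − 161.1 = 99.47·3.3003 − 161.1 = 167.178.
Gain = 167.178 / 189.755 = 0.8810 → 0.881.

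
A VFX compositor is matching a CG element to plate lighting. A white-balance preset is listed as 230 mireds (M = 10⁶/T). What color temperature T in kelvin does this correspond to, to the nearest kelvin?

4348 K

T = 10⁶ / 230 = 4347.83 K → 4348 K.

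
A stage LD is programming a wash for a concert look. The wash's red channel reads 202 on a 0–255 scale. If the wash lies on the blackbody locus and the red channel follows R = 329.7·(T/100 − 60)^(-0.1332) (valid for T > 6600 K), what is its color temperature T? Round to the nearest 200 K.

10000 K

(t − 60)^(-0.1332) = 202/329.7 = 0.61268.
t − 60 = 0.61268^(1/-0.1332) = 0.61268^(-7.508) = 39.569, so t = 99.569.
T = 100·t = 9957 K → 10000 K to the nearest 200 K.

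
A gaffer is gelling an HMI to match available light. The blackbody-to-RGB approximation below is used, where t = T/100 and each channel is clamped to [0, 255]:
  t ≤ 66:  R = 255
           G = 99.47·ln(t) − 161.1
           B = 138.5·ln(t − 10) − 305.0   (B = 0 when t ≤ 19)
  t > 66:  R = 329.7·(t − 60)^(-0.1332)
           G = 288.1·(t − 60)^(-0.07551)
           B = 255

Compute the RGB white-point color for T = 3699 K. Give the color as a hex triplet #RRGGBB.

#FFC697

t = 3699/100 = 36.99; the t ≤ 66 branch applies.
R = 255 by definition for t ≤ 66.
G = 99.47·ln 36.99 − 161.1 = 99.47·3.6106 − 161.1 = 198.051.
B = 138.5·ln(36.99 − 10) − 305.0 = 138.5·ln 26.99 − 305.0 = 138.5·3.2955 − 305.0 = 151.422.
Rounded: (255, 198, 151).
In hex: #FFC697.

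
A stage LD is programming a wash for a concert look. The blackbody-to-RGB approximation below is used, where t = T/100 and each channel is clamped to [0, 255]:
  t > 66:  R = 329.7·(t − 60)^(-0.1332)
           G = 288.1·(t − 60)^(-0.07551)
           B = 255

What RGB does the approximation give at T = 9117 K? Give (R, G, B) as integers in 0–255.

t = 9117/100 = 91.17; the t > 66 branch applies.
R = 329.7·(91.17 − 60)^(-0.1332) = 329.7·31.17^(-0.1332) = 329.7·0.63246 = 208.523.
G = 288.1·(91.17 − 60)^(-0.07551) = 288.1·31.17^(-0.07551) = 288.1·0.77127 = 222.204.
B = 255 by definition for t > 66.
Rounded: (209, 222, 255).

(209, 222, 255)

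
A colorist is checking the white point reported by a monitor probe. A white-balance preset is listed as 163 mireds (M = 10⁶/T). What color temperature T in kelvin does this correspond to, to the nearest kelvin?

T = 10⁶ / 163 = 6134.97 K → 6135 K.

6135 K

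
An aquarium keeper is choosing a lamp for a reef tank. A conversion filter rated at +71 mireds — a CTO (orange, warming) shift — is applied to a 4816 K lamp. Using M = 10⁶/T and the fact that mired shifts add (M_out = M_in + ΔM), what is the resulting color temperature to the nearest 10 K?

M_in = 10⁶/4816 = 207.64 mireds.
M_out = 207.64 + (+71) = 278.64 mireds.
T_out = 10⁶/278.64 = 3588.8 K → 3590 K.

3590 K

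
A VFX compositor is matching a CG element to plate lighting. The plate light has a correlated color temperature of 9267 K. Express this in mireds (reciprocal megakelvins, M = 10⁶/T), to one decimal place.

107.9 mireds

M = 10⁶ / 9267 = 107.910 → 107.9 mireds.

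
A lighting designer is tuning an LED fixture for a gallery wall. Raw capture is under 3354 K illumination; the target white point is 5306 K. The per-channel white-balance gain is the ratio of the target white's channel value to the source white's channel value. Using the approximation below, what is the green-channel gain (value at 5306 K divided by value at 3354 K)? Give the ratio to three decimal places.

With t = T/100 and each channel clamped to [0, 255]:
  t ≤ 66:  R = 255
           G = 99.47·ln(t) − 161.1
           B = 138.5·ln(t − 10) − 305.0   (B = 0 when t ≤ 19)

1.242

At 3354 K (t = 33.54):
  G = 99.47·ln 33.54 − 161.1 = 99.47·3.5127 − 161.1 = 188.312.
At 5306 K (t = 53.06):
  G = 99.47·ln 53.06 − 161.1 = 99.47·3.9714 − 161.1 = 233.937.
Gain = 233.937 / 188.312 = 1.2423 → 1.242.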